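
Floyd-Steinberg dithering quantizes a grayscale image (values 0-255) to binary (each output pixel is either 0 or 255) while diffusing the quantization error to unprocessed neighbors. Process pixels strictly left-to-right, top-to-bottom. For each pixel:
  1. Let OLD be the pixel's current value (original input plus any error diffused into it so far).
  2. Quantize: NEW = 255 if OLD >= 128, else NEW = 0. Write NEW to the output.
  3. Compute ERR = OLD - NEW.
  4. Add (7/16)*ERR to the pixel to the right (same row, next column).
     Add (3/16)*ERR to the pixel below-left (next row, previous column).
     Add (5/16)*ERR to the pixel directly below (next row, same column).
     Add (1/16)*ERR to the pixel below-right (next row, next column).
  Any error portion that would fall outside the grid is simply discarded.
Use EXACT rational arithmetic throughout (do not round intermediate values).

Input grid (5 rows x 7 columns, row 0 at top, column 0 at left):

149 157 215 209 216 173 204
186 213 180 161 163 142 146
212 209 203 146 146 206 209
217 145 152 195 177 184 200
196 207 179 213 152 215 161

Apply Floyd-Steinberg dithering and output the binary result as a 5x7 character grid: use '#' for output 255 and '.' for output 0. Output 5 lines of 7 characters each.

(0,0): OLD=149 → NEW=255, ERR=-106
(0,1): OLD=885/8 → NEW=0, ERR=885/8
(0,2): OLD=33715/128 → NEW=255, ERR=1075/128
(0,3): OLD=435557/2048 → NEW=255, ERR=-86683/2048
(0,4): OLD=6471107/32768 → NEW=255, ERR=-1884733/32768
(0,5): OLD=77508693/524288 → NEW=255, ERR=-56184747/524288
(0,6): OLD=1317982803/8388608 → NEW=255, ERR=-821112237/8388608
(1,0): OLD=22223/128 → NEW=255, ERR=-10417/128
(1,1): OLD=211881/1024 → NEW=255, ERR=-49239/1024
(1,2): OLD=5261405/32768 → NEW=255, ERR=-3094435/32768
(1,3): OLD=12608921/131072 → NEW=0, ERR=12608921/131072
(1,4): OLD=1378869163/8388608 → NEW=255, ERR=-760225877/8388608
(1,5): OLD=3148364059/67108864 → NEW=0, ERR=3148364059/67108864
(1,6): OLD=138768717621/1073741824 → NEW=255, ERR=-135035447499/1073741824
(2,0): OLD=2909011/16384 → NEW=255, ERR=-1268909/16384
(2,1): OLD=71983169/524288 → NEW=255, ERR=-61710271/524288
(2,2): OLD=1149457411/8388608 → NEW=255, ERR=-989637629/8388608
(2,3): OLD=6815163307/67108864 → NEW=0, ERR=6815163307/67108864
(2,4): OLD=94982137051/536870912 → NEW=255, ERR=-41919945509/536870912
(2,5): OLD=2701627684745/17179869184 → NEW=255, ERR=-1679238957175/17179869184
(2,6): OLD=35697955250255/274877906944 → NEW=255, ERR=-34395911020465/274877906944
(3,0): OLD=1432171683/8388608 → NEW=255, ERR=-706923357/8388608
(3,1): OLD=2978845543/67108864 → NEW=0, ERR=2978845543/67108864
(3,2): OLD=78510873061/536870912 → NEW=255, ERR=-58391209499/536870912
(3,3): OLD=337452166611/2147483648 → NEW=255, ERR=-210156163629/2147483648
(3,4): OLD=26884418019491/274877906944 → NEW=0, ERR=26884418019491/274877906944
(3,5): OLD=369220811221785/2199023255552 → NEW=255, ERR=-191530118943975/2199023255552
(3,6): OLD=4105384557821575/35184372088832 → NEW=0, ERR=4105384557821575/35184372088832
(4,0): OLD=191112999853/1073741824 → NEW=255, ERR=-82691165267/1073741824
(4,1): OLD=2774868960969/17179869184 → NEW=255, ERR=-1605997680951/17179869184
(4,2): OLD=24337404588391/274877906944 → NEW=0, ERR=24337404588391/274877906944
(4,3): OLD=511701374528157/2199023255552 → NEW=255, ERR=-49049555637603/2199023255552
(4,4): OLD=2645132060215431/17592186044416 → NEW=255, ERR=-1840875381110649/17592186044416
(4,5): OLD=95696934314474567/562949953421312 → NEW=255, ERR=-47855303807959993/562949953421312
(4,6): OLD=1394571007533648161/9007199254740992 → NEW=255, ERR=-902264802425304799/9007199254740992
Row 0: #.#####
Row 1: ###.#.#
Row 2: ###.###
Row 3: #.##.#.
Row 4: ##.####

Answer: #.#####
###.#.#
###.###
#.##.#.
##.####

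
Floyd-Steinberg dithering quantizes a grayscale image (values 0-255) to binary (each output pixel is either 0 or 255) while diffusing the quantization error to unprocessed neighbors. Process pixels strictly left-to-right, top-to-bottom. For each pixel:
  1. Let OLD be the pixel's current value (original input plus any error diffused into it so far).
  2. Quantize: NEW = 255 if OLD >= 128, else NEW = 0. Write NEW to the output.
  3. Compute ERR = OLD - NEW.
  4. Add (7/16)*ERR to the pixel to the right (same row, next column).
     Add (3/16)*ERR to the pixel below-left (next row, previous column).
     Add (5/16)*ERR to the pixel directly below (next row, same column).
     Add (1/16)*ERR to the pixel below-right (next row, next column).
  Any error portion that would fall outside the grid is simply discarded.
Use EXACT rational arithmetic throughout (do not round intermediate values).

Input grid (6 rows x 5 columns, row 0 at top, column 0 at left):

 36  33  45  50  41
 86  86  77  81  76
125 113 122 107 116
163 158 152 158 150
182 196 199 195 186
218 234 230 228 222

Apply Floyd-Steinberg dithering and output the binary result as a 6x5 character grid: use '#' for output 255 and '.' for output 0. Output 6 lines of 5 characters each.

Answer: .....
.#.#.
#.#.#
#.#.#
####.
#####

Derivation:
(0,0): OLD=36 → NEW=0, ERR=36
(0,1): OLD=195/4 → NEW=0, ERR=195/4
(0,2): OLD=4245/64 → NEW=0, ERR=4245/64
(0,3): OLD=80915/1024 → NEW=0, ERR=80915/1024
(0,4): OLD=1238149/16384 → NEW=0, ERR=1238149/16384
(1,0): OLD=6809/64 → NEW=0, ERR=6809/64
(1,1): OLD=83183/512 → NEW=255, ERR=-47377/512
(1,2): OLD=1230555/16384 → NEW=0, ERR=1230555/16384
(1,3): OLD=10280479/65536 → NEW=255, ERR=-6431201/65536
(1,4): OLD=64614909/1048576 → NEW=0, ERR=64614909/1048576
(2,0): OLD=1154229/8192 → NEW=255, ERR=-934731/8192
(2,1): OLD=14390487/262144 → NEW=0, ERR=14390487/262144
(2,2): OLD=609451461/4194304 → NEW=255, ERR=-460096059/4194304
(2,3): OLD=2992392703/67108864 → NEW=0, ERR=2992392703/67108864
(2,4): OLD=159592021561/1073741824 → NEW=255, ERR=-114212143559/1073741824
(3,0): OLD=577286053/4194304 → NEW=255, ERR=-492261467/4194304
(3,1): OLD=3224869377/33554432 → NEW=0, ERR=3224869377/33554432
(3,2): OLD=184210386587/1073741824 → NEW=255, ERR=-89593778533/1073741824
(3,3): OLD=233279159475/2147483648 → NEW=0, ERR=233279159475/2147483648
(3,4): OLD=5740550002431/34359738368 → NEW=255, ERR=-3021183281409/34359738368
(4,0): OLD=87694655435/536870912 → NEW=255, ERR=-49207427125/536870912
(4,1): OLD=2799529209483/17179869184 → NEW=255, ERR=-1581337432437/17179869184
(4,2): OLD=43713672120581/274877906944 → NEW=255, ERR=-26380194150139/274877906944
(4,3): OLD=726811966620043/4398046511104 → NEW=255, ERR=-394689893711477/4398046511104
(4,4): OLD=8869955579568205/70368744177664 → NEW=0, ERR=8869955579568205/70368744177664
(5,0): OLD=47306183076481/274877906944 → NEW=255, ERR=-22787683194239/274877906944
(5,1): OLD=319393660752643/2199023255552 → NEW=255, ERR=-241357269413117/2199023255552
(5,2): OLD=9106501793229659/70368744177664 → NEW=255, ERR=-8837527972074661/70368744177664
(5,3): OLD=45780957123736629/281474976710656 → NEW=255, ERR=-25995161937480651/281474976710656
(5,4): OLD=969971942107715127/4503599627370496 → NEW=255, ERR=-178445962871761353/4503599627370496
Row 0: .....
Row 1: .#.#.
Row 2: #.#.#
Row 3: #.#.#
Row 4: ####.
Row 5: #####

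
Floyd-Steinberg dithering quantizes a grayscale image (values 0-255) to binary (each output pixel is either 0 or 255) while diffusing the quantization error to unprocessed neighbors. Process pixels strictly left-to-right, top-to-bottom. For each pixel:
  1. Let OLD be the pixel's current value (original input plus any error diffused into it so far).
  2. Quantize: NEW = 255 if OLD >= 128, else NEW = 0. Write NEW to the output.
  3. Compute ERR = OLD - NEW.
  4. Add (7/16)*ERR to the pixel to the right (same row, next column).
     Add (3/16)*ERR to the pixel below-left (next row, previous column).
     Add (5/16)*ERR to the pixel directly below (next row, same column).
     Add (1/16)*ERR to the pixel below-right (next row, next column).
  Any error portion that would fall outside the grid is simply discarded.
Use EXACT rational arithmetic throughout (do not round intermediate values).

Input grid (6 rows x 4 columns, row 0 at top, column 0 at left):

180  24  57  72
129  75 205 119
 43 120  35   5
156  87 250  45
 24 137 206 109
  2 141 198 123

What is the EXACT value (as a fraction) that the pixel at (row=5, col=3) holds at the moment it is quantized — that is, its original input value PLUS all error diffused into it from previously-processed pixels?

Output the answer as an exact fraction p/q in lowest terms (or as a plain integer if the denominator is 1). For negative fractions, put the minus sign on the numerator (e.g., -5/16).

(0,0): OLD=180 → NEW=255, ERR=-75
(0,1): OLD=-141/16 → NEW=0, ERR=-141/16
(0,2): OLD=13605/256 → NEW=0, ERR=13605/256
(0,3): OLD=390147/4096 → NEW=0, ERR=390147/4096
(1,0): OLD=26601/256 → NEW=0, ERR=26601/256
(1,1): OLD=251871/2048 → NEW=0, ERR=251871/2048
(1,2): OLD=19183819/65536 → NEW=255, ERR=2472139/65536
(1,3): OLD=176780157/1048576 → NEW=255, ERR=-90606723/1048576
(2,0): OLD=3228677/32768 → NEW=0, ERR=3228677/32768
(2,1): OLD=225556231/1048576 → NEW=255, ERR=-41830649/1048576
(2,2): OLD=43662115/2097152 → NEW=0, ERR=43662115/2097152
(2,3): OLD=-353551817/33554432 → NEW=0, ERR=-353551817/33554432
(3,0): OLD=3008342069/16777216 → NEW=255, ERR=-1269848011/16777216
(3,1): OLD=13819470059/268435456 → NEW=0, ERR=13819470059/268435456
(3,2): OLD=1179227978261/4294967296 → NEW=255, ERR=84011317781/4294967296
(3,3): OLD=3543602526227/68719476736 → NEW=0, ERR=3543602526227/68719476736
(4,0): OLD=42949784401/4294967296 → NEW=0, ERR=42949784401/4294967296
(4,1): OLD=5373863635443/34359738368 → NEW=255, ERR=-3387869648397/34359738368
(4,2): OLD=199958717580563/1099511627776 → NEW=255, ERR=-80416747502317/1099511627776
(4,3): OLD=1659626145775221/17592186044416 → NEW=0, ERR=1659626145775221/17592186044416
(5,0): OLD=-7346105941375/549755813888 → NEW=0, ERR=-7346105941375/549755813888
(5,1): OLD=1605338507639591/17592186044416 → NEW=0, ERR=1605338507639591/17592186044416
(5,2): OLD=1993136384979627/8796093022208 → NEW=255, ERR=-249867335683413/8796093022208
(5,3): OLD=38134742204681939/281474976710656 → NEW=255, ERR=-33641376856535341/281474976710656
Target (5,3): original=123, with diffused error = 38134742204681939/281474976710656

Answer: 38134742204681939/281474976710656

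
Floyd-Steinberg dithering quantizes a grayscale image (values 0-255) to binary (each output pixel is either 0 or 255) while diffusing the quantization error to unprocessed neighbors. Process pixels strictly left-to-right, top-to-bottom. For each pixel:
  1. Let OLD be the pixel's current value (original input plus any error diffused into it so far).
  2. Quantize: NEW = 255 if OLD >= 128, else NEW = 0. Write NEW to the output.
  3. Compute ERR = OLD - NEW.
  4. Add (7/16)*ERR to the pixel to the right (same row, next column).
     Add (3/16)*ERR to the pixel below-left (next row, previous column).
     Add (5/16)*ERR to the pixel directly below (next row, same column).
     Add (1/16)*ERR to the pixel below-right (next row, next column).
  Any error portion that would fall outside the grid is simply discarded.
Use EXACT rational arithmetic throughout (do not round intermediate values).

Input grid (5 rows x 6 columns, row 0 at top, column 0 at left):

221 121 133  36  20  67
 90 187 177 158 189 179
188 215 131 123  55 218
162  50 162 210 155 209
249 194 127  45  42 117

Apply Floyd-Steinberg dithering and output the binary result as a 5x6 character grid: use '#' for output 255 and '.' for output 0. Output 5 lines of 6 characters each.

Answer: #.#...
.##.##
##.#.#
#.##.#
##...#

Derivation:
(0,0): OLD=221 → NEW=255, ERR=-34
(0,1): OLD=849/8 → NEW=0, ERR=849/8
(0,2): OLD=22967/128 → NEW=255, ERR=-9673/128
(0,3): OLD=6017/2048 → NEW=0, ERR=6017/2048
(0,4): OLD=697479/32768 → NEW=0, ERR=697479/32768
(0,5): OLD=40009649/524288 → NEW=0, ERR=40009649/524288
(1,0): OLD=12707/128 → NEW=0, ERR=12707/128
(1,1): OLD=253237/1024 → NEW=255, ERR=-7883/1024
(1,2): OLD=5151129/32768 → NEW=255, ERR=-3204711/32768
(1,3): OLD=15125509/131072 → NEW=0, ERR=15125509/131072
(1,4): OLD=2186328783/8388608 → NEW=255, ERR=47233743/8388608
(1,5): OLD=27734936057/134217728 → NEW=255, ERR=-6490584583/134217728
(2,0): OLD=3564823/16384 → NEW=255, ERR=-613097/16384
(2,1): OLD=96516141/524288 → NEW=255, ERR=-37177299/524288
(2,2): OLD=759759687/8388608 → NEW=0, ERR=759759687/8388608
(2,3): OLD=12994278223/67108864 → NEW=255, ERR=-4118482097/67108864
(2,4): OLD=60248318189/2147483648 → NEW=0, ERR=60248318189/2147483648
(2,5): OLD=7405006263115/34359738368 → NEW=255, ERR=-1356727020725/34359738368
(3,0): OLD=1149327079/8388608 → NEW=255, ERR=-989767961/8388608
(3,1): OLD=-613149925/67108864 → NEW=0, ERR=-613149925/67108864
(3,2): OLD=91465186465/536870912 → NEW=255, ERR=-45436896095/536870912
(3,3): OLD=5659598265539/34359738368 → NEW=255, ERR=-3102135018301/34359738368
(3,4): OLD=31069113791907/274877906944 → NEW=0, ERR=31069113791907/274877906944
(3,5): OLD=1090118221263277/4398046511104 → NEW=255, ERR=-31383639068243/4398046511104
(4,0): OLD=225931545961/1073741824 → NEW=255, ERR=-47872619159/1073741824
(4,1): OLD=2549422618005/17179869184 → NEW=255, ERR=-1831444023915/17179869184
(4,2): OLD=20018627462063/549755813888 → NEW=0, ERR=20018627462063/549755813888
(4,3): OLD=427671077919883/8796093022208 → NEW=0, ERR=427671077919883/8796093022208
(4,4): OLD=12893281863973563/140737488355328 → NEW=0, ERR=12893281863973563/140737488355328
(4,5): OLD=364599555259526461/2251799813685248 → NEW=255, ERR=-209609397230211779/2251799813685248
Row 0: #.#...
Row 1: .##.##
Row 2: ##.#.#
Row 3: #.##.#
Row 4: ##...#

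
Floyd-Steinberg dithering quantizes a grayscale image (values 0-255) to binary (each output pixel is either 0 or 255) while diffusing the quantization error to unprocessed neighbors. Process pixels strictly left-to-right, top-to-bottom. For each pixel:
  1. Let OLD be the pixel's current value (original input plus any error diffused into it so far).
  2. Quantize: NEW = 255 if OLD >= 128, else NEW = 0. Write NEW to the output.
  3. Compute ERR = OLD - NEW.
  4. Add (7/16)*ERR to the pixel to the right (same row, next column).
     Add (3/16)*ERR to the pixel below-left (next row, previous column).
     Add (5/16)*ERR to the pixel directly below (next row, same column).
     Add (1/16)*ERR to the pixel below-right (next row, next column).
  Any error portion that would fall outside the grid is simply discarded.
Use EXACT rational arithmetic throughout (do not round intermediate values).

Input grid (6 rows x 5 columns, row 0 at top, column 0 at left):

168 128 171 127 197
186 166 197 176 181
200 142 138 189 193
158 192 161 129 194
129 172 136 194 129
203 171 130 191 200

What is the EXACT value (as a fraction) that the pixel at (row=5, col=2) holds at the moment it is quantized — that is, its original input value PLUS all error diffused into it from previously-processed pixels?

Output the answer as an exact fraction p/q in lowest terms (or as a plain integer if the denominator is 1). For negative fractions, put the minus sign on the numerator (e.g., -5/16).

Answer: 24655704755755479/281474976710656

Derivation:
(0,0): OLD=168 → NEW=255, ERR=-87
(0,1): OLD=1439/16 → NEW=0, ERR=1439/16
(0,2): OLD=53849/256 → NEW=255, ERR=-11431/256
(0,3): OLD=440175/4096 → NEW=0, ERR=440175/4096
(0,4): OLD=15991817/65536 → NEW=255, ERR=-719863/65536
(1,0): OLD=44973/256 → NEW=255, ERR=-20307/256
(1,1): OLD=298171/2048 → NEW=255, ERR=-224069/2048
(1,2): OLD=10548055/65536 → NEW=255, ERR=-6163625/65536
(1,3): OLD=42883019/262144 → NEW=255, ERR=-23963701/262144
(1,4): OLD=605197057/4194304 → NEW=255, ERR=-464350463/4194304
(2,0): OLD=5069113/32768 → NEW=255, ERR=-3286727/32768
(2,1): OLD=43343107/1048576 → NEW=0, ERR=43343107/1048576
(2,2): OLD=1723279817/16777216 → NEW=0, ERR=1723279817/16777216
(2,3): OLD=47978782027/268435456 → NEW=255, ERR=-20472259253/268435456
(2,4): OLD=512491895373/4294967296 → NEW=0, ERR=512491895373/4294967296
(3,0): OLD=2254953129/16777216 → NEW=255, ERR=-2023236951/16777216
(3,1): OLD=22165716341/134217728 → NEW=255, ERR=-12059804299/134217728
(3,2): OLD=610193917463/4294967296 → NEW=255, ERR=-485022743017/4294967296
(3,3): OLD=726313484607/8589934592 → NEW=0, ERR=726313484607/8589934592
(3,4): OLD=36217158023451/137438953472 → NEW=255, ERR=1170224888091/137438953472
(4,0): OLD=159916499655/2147483648 → NEW=0, ERR=159916499655/2147483648
(4,1): OLD=10155995417415/68719476736 → NEW=255, ERR=-7367471150265/68719476736
(4,2): OLD=70416367713801/1099511627776 → NEW=0, ERR=70416367713801/1099511627776
(4,3): OLD=4274558871863623/17592186044416 → NEW=255, ERR=-211448569462457/17592186044416
(4,4): OLD=37066565954290801/281474976710656 → NEW=255, ERR=-34709553106926479/281474976710656
(5,0): OLD=226685086932533/1099511627776 → NEW=255, ERR=-53690378150347/1099511627776
(5,1): OLD=1168079912743135/8796093022208 → NEW=255, ERR=-1074923807919905/8796093022208
(5,2): OLD=24655704755755479/281474976710656 → NEW=0, ERR=24655704755755479/281474976710656
Target (5,2): original=130, with diffused error = 24655704755755479/281474976710656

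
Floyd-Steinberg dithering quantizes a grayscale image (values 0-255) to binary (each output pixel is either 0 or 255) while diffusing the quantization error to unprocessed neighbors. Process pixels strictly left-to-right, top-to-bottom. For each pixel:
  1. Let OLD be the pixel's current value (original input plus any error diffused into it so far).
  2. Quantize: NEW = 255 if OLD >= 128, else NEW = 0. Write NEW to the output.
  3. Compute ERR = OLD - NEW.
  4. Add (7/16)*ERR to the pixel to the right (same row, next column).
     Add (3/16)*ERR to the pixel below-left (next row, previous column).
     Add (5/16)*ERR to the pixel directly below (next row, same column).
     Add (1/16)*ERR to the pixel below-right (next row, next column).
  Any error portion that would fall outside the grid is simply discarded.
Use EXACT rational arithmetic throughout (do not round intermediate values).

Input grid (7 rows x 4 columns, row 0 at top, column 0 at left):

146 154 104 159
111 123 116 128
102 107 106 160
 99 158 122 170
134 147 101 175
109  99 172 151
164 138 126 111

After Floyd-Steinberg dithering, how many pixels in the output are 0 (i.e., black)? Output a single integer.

(0,0): OLD=146 → NEW=255, ERR=-109
(0,1): OLD=1701/16 → NEW=0, ERR=1701/16
(0,2): OLD=38531/256 → NEW=255, ERR=-26749/256
(0,3): OLD=464021/4096 → NEW=0, ERR=464021/4096
(1,0): OLD=24799/256 → NEW=0, ERR=24799/256
(1,1): OLD=352665/2048 → NEW=255, ERR=-169575/2048
(1,2): OLD=4915725/65536 → NEW=0, ERR=4915725/65536
(1,3): OLD=198901739/1048576 → NEW=255, ERR=-68485141/1048576
(2,0): OLD=3825571/32768 → NEW=0, ERR=3825571/32768
(2,1): OLD=159719345/1048576 → NEW=255, ERR=-107667535/1048576
(2,2): OLD=140711541/2097152 → NEW=0, ERR=140711541/2097152
(2,3): OLD=5826141697/33554432 → NEW=255, ERR=-2730238463/33554432
(3,0): OLD=1950033139/16777216 → NEW=0, ERR=1950033139/16777216
(3,1): OLD=52785400557/268435456 → NEW=255, ERR=-15665640723/268435456
(3,2): OLD=411293299219/4294967296 → NEW=0, ERR=411293299219/4294967296
(3,3): OLD=13102188759301/68719476736 → NEW=255, ERR=-4421277808379/68719476736
(4,0): OLD=684531346615/4294967296 → NEW=255, ERR=-410685313865/4294967296
(4,1): OLD=3853401503269/34359738368 → NEW=0, ERR=3853401503269/34359738368
(4,2): OLD=180627521938437/1099511627776 → NEW=255, ERR=-99747943144443/1099511627776
(4,3): OLD=2131985815691443/17592186044416 → NEW=0, ERR=2131985815691443/17592186044416
(5,0): OLD=55056175668999/549755813888 → NEW=0, ERR=55056175668999/549755813888
(5,1): OLD=2724577848503441/17592186044416 → NEW=255, ERR=-1761429592822639/17592186044416
(5,2): OLD=1139773512802093/8796093022208 → NEW=255, ERR=-1103230207860947/8796093022208
(5,3): OLD=36121460561401925/281474976710656 → NEW=255, ERR=-35654658499815355/281474976710656
(6,0): OLD=49686595509119507/281474976710656 → NEW=255, ERR=-22089523552097773/281474976710656
(6,1): OLD=248234378274509493/4503599627370496 → NEW=0, ERR=248234378274509493/4503599627370496
(6,2): OLD=5830278580822729443/72057594037927936 → NEW=0, ERR=5830278580822729443/72057594037927936
(6,3): OLD=114110612334558588213/1152921504606846976 → NEW=0, ERR=114110612334558588213/1152921504606846976
Output grid:
  Row 0: #.#.  (2 black, running=2)
  Row 1: .#.#  (2 black, running=4)
  Row 2: .#.#  (2 black, running=6)
  Row 3: .#.#  (2 black, running=8)
  Row 4: #.#.  (2 black, running=10)
  Row 5: .###  (1 black, running=11)
  Row 6: #...  (3 black, running=14)

Answer: 14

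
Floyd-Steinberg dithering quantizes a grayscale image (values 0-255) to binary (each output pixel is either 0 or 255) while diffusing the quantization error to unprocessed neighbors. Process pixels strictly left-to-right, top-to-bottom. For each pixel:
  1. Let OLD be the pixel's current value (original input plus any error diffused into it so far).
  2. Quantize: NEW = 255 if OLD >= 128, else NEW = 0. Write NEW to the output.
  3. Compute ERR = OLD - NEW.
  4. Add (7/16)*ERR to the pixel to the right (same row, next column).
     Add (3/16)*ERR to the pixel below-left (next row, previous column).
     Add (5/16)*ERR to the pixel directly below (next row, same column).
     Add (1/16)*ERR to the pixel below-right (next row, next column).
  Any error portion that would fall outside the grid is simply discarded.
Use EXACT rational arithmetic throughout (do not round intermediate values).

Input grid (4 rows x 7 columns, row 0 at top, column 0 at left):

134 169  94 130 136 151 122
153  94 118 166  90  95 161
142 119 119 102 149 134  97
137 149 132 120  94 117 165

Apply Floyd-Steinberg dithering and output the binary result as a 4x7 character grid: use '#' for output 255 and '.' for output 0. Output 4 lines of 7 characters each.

(0,0): OLD=134 → NEW=255, ERR=-121
(0,1): OLD=1857/16 → NEW=0, ERR=1857/16
(0,2): OLD=37063/256 → NEW=255, ERR=-28217/256
(0,3): OLD=334961/4096 → NEW=0, ERR=334961/4096
(0,4): OLD=11257623/65536 → NEW=255, ERR=-5454057/65536
(0,5): OLD=120156577/1048576 → NEW=0, ERR=120156577/1048576
(0,6): OLD=2887916391/16777216 → NEW=255, ERR=-1390273689/16777216
(1,0): OLD=35059/256 → NEW=255, ERR=-30221/256
(1,1): OLD=103205/2048 → NEW=0, ERR=103205/2048
(1,2): OLD=8401033/65536 → NEW=255, ERR=-8310647/65536
(1,3): OLD=29775061/262144 → NEW=0, ERR=29775061/262144
(1,4): OLD=2353546335/16777216 → NEW=255, ERR=-1924643745/16777216
(1,5): OLD=8037164303/134217728 → NEW=0, ERR=8037164303/134217728
(1,6): OLD=361774111745/2147483648 → NEW=255, ERR=-185834218495/2147483648
(2,0): OLD=3753831/32768 → NEW=0, ERR=3753831/32768
(2,1): OLD=161178461/1048576 → NEW=255, ERR=-106208419/1048576
(2,2): OLD=998319703/16777216 → NEW=0, ERR=998319703/16777216
(2,3): OLD=17997608543/134217728 → NEW=255, ERR=-16227912097/134217728
(2,4): OLD=84375126607/1073741824 → NEW=0, ERR=84375126607/1073741824
(2,5): OLD=5624572803205/34359738368 → NEW=255, ERR=-3137160480635/34359738368
(2,6): OLD=18556967164659/549755813888 → NEW=0, ERR=18556967164659/549755813888
(3,0): OLD=2580466295/16777216 → NEW=255, ERR=-1697723785/16777216
(3,1): OLD=12266531755/134217728 → NEW=0, ERR=12266531755/134217728
(3,2): OLD=173493969009/1073741824 → NEW=255, ERR=-100310196111/1073741824
(3,3): OLD=256828571559/4294967296 → NEW=0, ERR=256828571559/4294967296
(3,4): OLD=65993639831159/549755813888 → NEW=0, ERR=65993639831159/549755813888
(3,5): OLD=669498245141205/4398046511104 → NEW=255, ERR=-452003615190315/4398046511104
(3,6): OLD=8787539628047435/70368744177664 → NEW=0, ERR=8787539628047435/70368744177664
Row 0: #.#.#.#
Row 1: #.#.#.#
Row 2: .#.#.#.
Row 3: #.#..#.

Answer: #.#.#.#
#.#.#.#
.#.#.#.
#.#..#.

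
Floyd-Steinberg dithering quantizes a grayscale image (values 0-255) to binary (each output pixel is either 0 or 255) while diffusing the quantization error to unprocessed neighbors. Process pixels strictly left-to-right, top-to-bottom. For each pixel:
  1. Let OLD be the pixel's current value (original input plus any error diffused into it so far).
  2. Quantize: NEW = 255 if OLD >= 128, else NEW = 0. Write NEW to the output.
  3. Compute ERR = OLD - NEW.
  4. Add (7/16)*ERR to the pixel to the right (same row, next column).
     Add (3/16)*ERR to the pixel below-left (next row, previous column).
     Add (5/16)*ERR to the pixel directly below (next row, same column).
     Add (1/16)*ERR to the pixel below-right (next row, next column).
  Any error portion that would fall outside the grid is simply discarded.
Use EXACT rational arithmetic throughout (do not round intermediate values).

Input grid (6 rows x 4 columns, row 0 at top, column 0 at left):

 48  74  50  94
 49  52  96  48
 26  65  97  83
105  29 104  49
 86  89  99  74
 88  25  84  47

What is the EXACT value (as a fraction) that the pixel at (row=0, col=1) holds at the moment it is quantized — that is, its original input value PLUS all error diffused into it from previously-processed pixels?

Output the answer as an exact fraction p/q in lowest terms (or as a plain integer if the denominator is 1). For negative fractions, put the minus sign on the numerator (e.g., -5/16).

(0,0): OLD=48 → NEW=0, ERR=48
(0,1): OLD=95 → NEW=0, ERR=95
Target (0,1): original=74, with diffused error = 95

Answer: 95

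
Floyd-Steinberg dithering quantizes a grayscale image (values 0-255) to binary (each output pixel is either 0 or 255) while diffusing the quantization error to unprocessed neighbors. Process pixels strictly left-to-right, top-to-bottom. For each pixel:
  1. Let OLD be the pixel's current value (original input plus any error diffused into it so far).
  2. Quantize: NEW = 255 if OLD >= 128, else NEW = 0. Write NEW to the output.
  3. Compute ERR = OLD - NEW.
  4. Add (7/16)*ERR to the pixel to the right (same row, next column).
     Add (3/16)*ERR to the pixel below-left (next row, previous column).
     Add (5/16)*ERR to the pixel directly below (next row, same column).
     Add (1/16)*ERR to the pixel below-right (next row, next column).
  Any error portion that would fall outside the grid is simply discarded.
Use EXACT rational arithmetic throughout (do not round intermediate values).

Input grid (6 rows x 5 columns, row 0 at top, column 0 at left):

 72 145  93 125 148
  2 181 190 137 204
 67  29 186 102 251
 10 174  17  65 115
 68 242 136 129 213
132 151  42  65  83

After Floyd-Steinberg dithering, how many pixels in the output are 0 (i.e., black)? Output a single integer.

(0,0): OLD=72 → NEW=0, ERR=72
(0,1): OLD=353/2 → NEW=255, ERR=-157/2
(0,2): OLD=1877/32 → NEW=0, ERR=1877/32
(0,3): OLD=77139/512 → NEW=255, ERR=-53421/512
(0,4): OLD=838469/8192 → NEW=0, ERR=838469/8192
(1,0): OLD=313/32 → NEW=0, ERR=313/32
(1,1): OLD=45119/256 → NEW=255, ERR=-20161/256
(1,2): OLD=1223931/8192 → NEW=255, ERR=-865029/8192
(1,3): OLD=2655975/32768 → NEW=0, ERR=2655975/32768
(1,4): OLD=138897013/524288 → NEW=255, ERR=5203573/524288
(2,0): OLD=226469/4096 → NEW=0, ERR=226469/4096
(2,1): OLD=1230935/131072 → NEW=0, ERR=1230935/131072
(2,2): OLD=351033765/2097152 → NEW=255, ERR=-183739995/2097152
(2,3): OLD=2827279551/33554432 → NEW=0, ERR=2827279551/33554432
(2,4): OLD=158930417529/536870912 → NEW=255, ERR=22028334969/536870912
(3,0): OLD=60899365/2097152 → NEW=0, ERR=60899365/2097152
(3,1): OLD=2963986833/16777216 → NEW=255, ERR=-1314203247/16777216
(3,2): OLD=-15174281541/536870912 → NEW=0, ERR=-15174281541/536870912
(3,3): OLD=87169463495/1073741824 → NEW=0, ERR=87169463495/1073741824
(3,4): OLD=2896627495947/17179869184 → NEW=255, ERR=-1484239145973/17179869184
(4,0): OLD=16746975867/268435456 → NEW=0, ERR=16746975867/268435456
(4,1): OLD=2073016706699/8589934592 → NEW=255, ERR=-117416614261/8589934592
(4,2): OLD=18075033910501/137438953472 → NEW=255, ERR=-16971899224859/137438953472
(4,3): OLD=181152806451147/2199023255552 → NEW=0, ERR=181152806451147/2199023255552
(4,4): OLD=7990950907894285/35184372088832 → NEW=255, ERR=-981063974757875/35184372088832
(5,0): OLD=20469208154241/137438953472 → NEW=255, ERR=-14577724981119/137438953472
(5,1): OLD=89136930774483/1099511627776 → NEW=0, ERR=89136930774483/1099511627776
(5,2): OLD=1881308486687611/35184372088832 → NEW=0, ERR=1881308486687611/35184372088832
(5,3): OLD=14241283192363197/140737488355328 → NEW=0, ERR=14241283192363197/140737488355328
(5,4): OLD=278560867000133871/2251799813685248 → NEW=0, ERR=278560867000133871/2251799813685248
Output grid:
  Row 0: .#.#.  (3 black, running=3)
  Row 1: .##.#  (2 black, running=5)
  Row 2: ..#.#  (3 black, running=8)
  Row 3: .#..#  (3 black, running=11)
  Row 4: .##.#  (2 black, running=13)
  Row 5: #....  (4 black, running=17)

Answer: 17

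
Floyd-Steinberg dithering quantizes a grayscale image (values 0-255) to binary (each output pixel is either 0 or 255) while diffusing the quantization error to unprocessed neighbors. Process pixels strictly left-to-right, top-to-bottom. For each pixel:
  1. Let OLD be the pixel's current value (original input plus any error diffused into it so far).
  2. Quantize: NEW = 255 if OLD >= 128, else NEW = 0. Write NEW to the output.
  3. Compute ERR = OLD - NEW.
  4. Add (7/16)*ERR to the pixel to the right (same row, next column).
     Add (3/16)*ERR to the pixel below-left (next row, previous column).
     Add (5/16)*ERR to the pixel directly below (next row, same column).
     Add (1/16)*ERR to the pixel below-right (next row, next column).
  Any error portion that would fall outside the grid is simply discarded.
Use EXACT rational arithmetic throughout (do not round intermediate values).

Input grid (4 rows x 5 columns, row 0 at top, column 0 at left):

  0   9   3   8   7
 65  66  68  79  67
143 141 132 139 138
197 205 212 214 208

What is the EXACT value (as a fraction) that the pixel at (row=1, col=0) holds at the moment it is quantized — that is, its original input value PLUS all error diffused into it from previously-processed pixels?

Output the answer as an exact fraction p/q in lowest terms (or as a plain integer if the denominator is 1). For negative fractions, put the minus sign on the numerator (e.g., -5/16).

Answer: 1067/16

Derivation:
(0,0): OLD=0 → NEW=0, ERR=0
(0,1): OLD=9 → NEW=0, ERR=9
(0,2): OLD=111/16 → NEW=0, ERR=111/16
(0,3): OLD=2825/256 → NEW=0, ERR=2825/256
(0,4): OLD=48447/4096 → NEW=0, ERR=48447/4096
(1,0): OLD=1067/16 → NEW=0, ERR=1067/16
Target (1,0): original=65, with diffused error = 1067/16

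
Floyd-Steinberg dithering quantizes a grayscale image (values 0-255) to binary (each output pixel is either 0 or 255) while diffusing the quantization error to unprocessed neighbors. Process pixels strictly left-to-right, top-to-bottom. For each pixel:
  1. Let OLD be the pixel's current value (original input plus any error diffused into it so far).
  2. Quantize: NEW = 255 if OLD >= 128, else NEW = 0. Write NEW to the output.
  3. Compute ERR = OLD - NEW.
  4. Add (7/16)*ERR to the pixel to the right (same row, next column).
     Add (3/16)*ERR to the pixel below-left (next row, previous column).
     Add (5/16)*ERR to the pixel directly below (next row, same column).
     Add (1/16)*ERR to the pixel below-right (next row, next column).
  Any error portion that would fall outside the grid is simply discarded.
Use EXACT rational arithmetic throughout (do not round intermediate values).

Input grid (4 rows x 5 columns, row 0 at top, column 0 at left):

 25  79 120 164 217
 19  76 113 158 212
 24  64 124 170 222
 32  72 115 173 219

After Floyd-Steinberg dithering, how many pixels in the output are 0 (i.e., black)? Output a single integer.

(0,0): OLD=25 → NEW=0, ERR=25
(0,1): OLD=1439/16 → NEW=0, ERR=1439/16
(0,2): OLD=40793/256 → NEW=255, ERR=-24487/256
(0,3): OLD=500335/4096 → NEW=0, ERR=500335/4096
(0,4): OLD=17723657/65536 → NEW=255, ERR=1011977/65536
(1,0): OLD=11181/256 → NEW=0, ERR=11181/256
(1,1): OLD=218811/2048 → NEW=0, ERR=218811/2048
(1,2): OLD=10379351/65536 → NEW=255, ERR=-6332329/65536
(1,3): OLD=39535691/262144 → NEW=255, ERR=-27311029/262144
(1,4): OLD=750276225/4194304 → NEW=255, ERR=-319271295/4194304
(2,0): OLD=1890105/32768 → NEW=0, ERR=1890105/32768
(2,1): OLD=112445443/1048576 → NEW=0, ERR=112445443/1048576
(2,2): OLD=2145205449/16777216 → NEW=0, ERR=2145205449/16777216
(2,3): OLD=46458604619/268435456 → NEW=255, ERR=-21992436661/268435456
(2,4): OLD=669402374989/4294967296 → NEW=255, ERR=-425814285491/4294967296
(3,0): OLD=1176624041/16777216 → NEW=0, ERR=1176624041/16777216
(3,1): OLD=21981353333/134217728 → NEW=255, ERR=-12244167307/134217728
(3,2): OLD=456928056087/4294967296 → NEW=0, ERR=456928056087/4294967296
(3,3): OLD=1574912584191/8589934592 → NEW=255, ERR=-615520736769/8589934592
(3,4): OLD=20828584824923/137438953472 → NEW=255, ERR=-14218348310437/137438953472
Output grid:
  Row 0: ..#.#  (3 black, running=3)
  Row 1: ..###  (2 black, running=5)
  Row 2: ...##  (3 black, running=8)
  Row 3: .#.##  (2 black, running=10)

Answer: 10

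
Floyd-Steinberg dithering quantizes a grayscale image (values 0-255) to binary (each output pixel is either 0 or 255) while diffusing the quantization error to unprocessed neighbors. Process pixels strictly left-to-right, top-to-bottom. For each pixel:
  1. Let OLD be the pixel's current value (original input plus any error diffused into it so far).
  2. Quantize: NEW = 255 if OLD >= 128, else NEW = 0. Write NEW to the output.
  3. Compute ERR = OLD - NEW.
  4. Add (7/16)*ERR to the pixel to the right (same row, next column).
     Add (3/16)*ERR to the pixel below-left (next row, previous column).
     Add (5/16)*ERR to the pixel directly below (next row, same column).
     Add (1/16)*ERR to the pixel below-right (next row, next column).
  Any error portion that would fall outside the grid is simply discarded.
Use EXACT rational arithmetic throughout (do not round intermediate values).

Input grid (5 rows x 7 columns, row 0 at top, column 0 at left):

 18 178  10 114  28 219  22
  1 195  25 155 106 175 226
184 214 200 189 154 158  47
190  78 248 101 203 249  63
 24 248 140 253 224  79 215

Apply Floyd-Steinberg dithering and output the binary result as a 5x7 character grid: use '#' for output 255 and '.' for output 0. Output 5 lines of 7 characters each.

(0,0): OLD=18 → NEW=0, ERR=18
(0,1): OLD=1487/8 → NEW=255, ERR=-553/8
(0,2): OLD=-2591/128 → NEW=0, ERR=-2591/128
(0,3): OLD=215335/2048 → NEW=0, ERR=215335/2048
(0,4): OLD=2424849/32768 → NEW=0, ERR=2424849/32768
(0,5): OLD=131793015/524288 → NEW=255, ERR=-1900425/524288
(0,6): OLD=171246401/8388608 → NEW=0, ERR=171246401/8388608
(1,0): OLD=-811/128 → NEW=0, ERR=-811/128
(1,1): OLD=171987/1024 → NEW=255, ERR=-89133/1024
(1,2): OLD=-131505/32768 → NEW=0, ERR=-131505/32768
(1,3): OLD=26045539/131072 → NEW=255, ERR=-7377821/131072
(1,4): OLD=926025865/8388608 → NEW=0, ERR=926025865/8388608
(1,5): OLD=15476375001/67108864 → NEW=255, ERR=-1636385319/67108864
(1,6): OLD=237817556631/1073741824 → NEW=255, ERR=-35986608489/1073741824
(2,0): OLD=2714817/16384 → NEW=255, ERR=-1463103/16384
(2,1): OLD=76850779/524288 → NEW=255, ERR=-56842661/524288
(2,2): OLD=1135132625/8388608 → NEW=255, ERR=-1003962415/8388608
(2,3): OLD=9361461641/67108864 → NEW=255, ERR=-7751298679/67108864
(2,4): OLD=69725792217/536870912 → NEW=255, ERR=-67176290343/536870912
(2,5): OLD=1653611926003/17179869184 → NEW=0, ERR=1653611926003/17179869184
(2,6): OLD=21196701787605/274877906944 → NEW=0, ERR=21196701787605/274877906944
(3,0): OLD=1189211057/8388608 → NEW=255, ERR=-949883983/8388608
(3,1): OLD=-2244306979/67108864 → NEW=0, ERR=-2244306979/67108864
(3,2): OLD=89944785127/536870912 → NEW=255, ERR=-46957297433/536870912
(3,3): OLD=-9238025247/2147483648 → NEW=0, ERR=-9238025247/2147483648
(3,4): OLD=47511182557105/274877906944 → NEW=255, ERR=-22582683713615/274877906944
(3,5): OLD=549259797028515/2199023255552 → NEW=255, ERR=-11491133137245/2199023255552
(3,6): OLD=3195707907668285/35184372088832 → NEW=0, ERR=3195707907668285/35184372088832
(4,0): OLD=-18958476481/1073741824 → NEW=0, ERR=-18958476481/1073741824
(4,1): OLD=3545024729523/17179869184 → NEW=255, ERR=-835841912397/17179869184
(4,2): OLD=24322590803549/274877906944 → NEW=0, ERR=24322590803549/274877906944
(4,3): OLD=592630689674767/2199023255552 → NEW=255, ERR=31879759509007/2199023255552
(4,4): OLD=3578608589326077/17592186044416 → NEW=255, ERR=-907398852000003/17592186044416
(4,5): OLD=37546711948966141/562949953421312 → NEW=0, ERR=37546711948966141/562949953421312
(4,6): OLD=2452089725942404347/9007199254740992 → NEW=255, ERR=155253915983451387/9007199254740992
Row 0: .#...#.
Row 1: .#.#.##
Row 2: #####..
Row 3: #.#.##.
Row 4: .#.##.#

Answer: .#...#.
.#.#.##
#####..
#.#.##.
.#.##.#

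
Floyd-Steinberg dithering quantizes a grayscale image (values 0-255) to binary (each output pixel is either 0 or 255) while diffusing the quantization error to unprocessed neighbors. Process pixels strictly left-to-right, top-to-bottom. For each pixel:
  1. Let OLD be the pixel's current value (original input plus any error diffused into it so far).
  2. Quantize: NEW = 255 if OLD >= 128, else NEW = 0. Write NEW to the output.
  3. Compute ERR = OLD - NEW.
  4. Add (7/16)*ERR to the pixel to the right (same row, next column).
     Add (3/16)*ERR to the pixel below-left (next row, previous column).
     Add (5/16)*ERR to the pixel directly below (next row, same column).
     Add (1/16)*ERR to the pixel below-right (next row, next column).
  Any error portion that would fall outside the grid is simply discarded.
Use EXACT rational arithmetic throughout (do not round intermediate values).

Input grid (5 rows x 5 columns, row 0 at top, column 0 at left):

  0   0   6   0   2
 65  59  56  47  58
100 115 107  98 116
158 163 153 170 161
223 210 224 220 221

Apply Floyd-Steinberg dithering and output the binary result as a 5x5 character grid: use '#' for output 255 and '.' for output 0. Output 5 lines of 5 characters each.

Answer: .....
.....
#.##.
##.##
#####

Derivation:
(0,0): OLD=0 → NEW=0, ERR=0
(0,1): OLD=0 → NEW=0, ERR=0
(0,2): OLD=6 → NEW=0, ERR=6
(0,3): OLD=21/8 → NEW=0, ERR=21/8
(0,4): OLD=403/128 → NEW=0, ERR=403/128
(1,0): OLD=65 → NEW=0, ERR=65
(1,1): OLD=1417/16 → NEW=0, ERR=1417/16
(1,2): OLD=24861/256 → NEW=0, ERR=24861/256
(1,3): OLD=373853/4096 → NEW=0, ERR=373853/4096
(1,4): OLD=6493291/65536 → NEW=0, ERR=6493291/65536
(2,0): OLD=35051/256 → NEW=255, ERR=-30229/256
(2,1): OLD=116005/1024 → NEW=0, ERR=116005/1024
(2,2): OLD=13733683/65536 → NEW=255, ERR=-2977997/65536
(2,3): OLD=68833499/524288 → NEW=255, ERR=-64859941/524288
(2,4): OLD=826643765/8388608 → NEW=0, ERR=826643765/8388608
(3,0): OLD=2332107/16384 → NEW=255, ERR=-1845813/16384
(3,1): OLD=139684109/1048576 → NEW=255, ERR=-127702771/1048576
(3,2): OLD=1164384365/16777216 → NEW=0, ERR=1164384365/16777216
(3,3): OLD=47604622873/268435456 → NEW=255, ERR=-20846418407/268435456
(3,4): OLD=644619518415/4294967296 → NEW=255, ERR=-450597142065/4294967296
(4,0): OLD=2767550695/16777216 → NEW=255, ERR=-1510639385/16777216
(4,1): OLD=4647973621/33554432 → NEW=255, ERR=-3908406539/33554432
(4,2): OLD=741121492723/4294967296 → NEW=255, ERR=-354095167757/4294967296
(4,3): OLD=4959098103153/34359738368 → NEW=255, ERR=-3802635180687/34359738368
(4,4): OLD=74185361365743/549755813888 → NEW=255, ERR=-66002371175697/549755813888
Row 0: .....
Row 1: .....
Row 2: #.##.
Row 3: ##.##
Row 4: #####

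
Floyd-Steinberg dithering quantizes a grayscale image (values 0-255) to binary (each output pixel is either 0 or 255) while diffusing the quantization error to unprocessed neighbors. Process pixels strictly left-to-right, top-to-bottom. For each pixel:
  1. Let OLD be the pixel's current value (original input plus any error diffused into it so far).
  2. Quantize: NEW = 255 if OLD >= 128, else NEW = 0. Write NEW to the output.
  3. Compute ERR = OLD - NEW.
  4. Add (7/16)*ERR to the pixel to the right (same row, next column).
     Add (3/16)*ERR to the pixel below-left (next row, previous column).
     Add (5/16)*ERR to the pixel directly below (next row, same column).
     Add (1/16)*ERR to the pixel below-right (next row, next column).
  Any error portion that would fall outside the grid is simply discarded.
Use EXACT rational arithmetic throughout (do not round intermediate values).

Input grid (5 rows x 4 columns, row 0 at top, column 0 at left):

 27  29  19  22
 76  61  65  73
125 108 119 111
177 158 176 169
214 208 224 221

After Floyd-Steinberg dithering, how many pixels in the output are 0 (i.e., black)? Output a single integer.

Answer: 10

Derivation:
(0,0): OLD=27 → NEW=0, ERR=27
(0,1): OLD=653/16 → NEW=0, ERR=653/16
(0,2): OLD=9435/256 → NEW=0, ERR=9435/256
(0,3): OLD=156157/4096 → NEW=0, ERR=156157/4096
(1,0): OLD=23575/256 → NEW=0, ERR=23575/256
(1,1): OLD=251169/2048 → NEW=0, ERR=251169/2048
(1,2): OLD=9166645/65536 → NEW=255, ERR=-7545035/65536
(1,3): OLD=38638723/1048576 → NEW=0, ERR=38638723/1048576
(2,0): OLD=5792507/32768 → NEW=255, ERR=-2563333/32768
(2,1): OLD=100946681/1048576 → NEW=0, ERR=100946681/1048576
(2,2): OLD=293003421/2097152 → NEW=255, ERR=-241770339/2097152
(2,3): OLD=2177095689/33554432 → NEW=0, ERR=2177095689/33554432
(3,0): OLD=2862273995/16777216 → NEW=255, ERR=-1415916085/16777216
(3,1): OLD=33462209301/268435456 → NEW=0, ERR=33462209301/268435456
(3,2): OLD=913509339115/4294967296 → NEW=255, ERR=-181707321365/4294967296
(3,3): OLD=11239835905517/68719476736 → NEW=255, ERR=-6283630662163/68719476736
(4,0): OLD=906236342447/4294967296 → NEW=255, ERR=-188980318033/4294967296
(4,1): OLD=7370084598541/34359738368 → NEW=255, ERR=-1391648685299/34359738368
(4,2): OLD=201986370913005/1099511627776 → NEW=255, ERR=-78389094169875/1099511627776
(4,3): OLD=2789941929384331/17592186044416 → NEW=255, ERR=-1696065511941749/17592186044416
Output grid:
  Row 0: ....  (4 black, running=4)
  Row 1: ..#.  (3 black, running=7)
  Row 2: #.#.  (2 black, running=9)
  Row 3: #.##  (1 black, running=10)
  Row 4: ####  (0 black, running=10)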